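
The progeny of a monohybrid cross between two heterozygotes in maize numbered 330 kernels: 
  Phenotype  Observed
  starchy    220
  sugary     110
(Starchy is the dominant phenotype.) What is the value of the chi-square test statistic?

For a monohybrid cross between heterozygotes with complete dominance, the expected phenotypic ratio is 3:1.
Expected counts for N = 330 under a 3:1 ratio (total parts = 4):
  starchy: 330 × 3/4 = 247.5
  sugary: 330 × 1/4 = 82.5
χ² = Σ (O − E)² / E
  starchy: (220 − 247.5)² / 247.5 = 3.0556
  sugary: (110 − 82.5)² / 82.5 = 9.1667
χ² = 3.0556 + 9.1667 = 12.2223 ≈ 12.222

12.222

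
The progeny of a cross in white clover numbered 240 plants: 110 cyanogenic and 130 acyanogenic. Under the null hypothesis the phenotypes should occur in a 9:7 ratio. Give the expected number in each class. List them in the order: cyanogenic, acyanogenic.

Expected counts for N = 240 under a 9:7 ratio (total parts = 16):
  cyanogenic: 240 × 9/16 = 135
  acyanogenic: 240 × 7/16 = 105

135, 105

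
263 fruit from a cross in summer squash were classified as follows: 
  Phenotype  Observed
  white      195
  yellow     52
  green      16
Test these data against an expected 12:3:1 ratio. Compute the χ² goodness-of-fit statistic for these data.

0.184

The 12:3:1 ratio has 16 parts, so with N = 263 the expected counts are:
  white: 263 × 12/16 = 197.25
  yellow: 263 × 3/16 = 49.3125
  green: 263 × 1/16 = 16.4375
χ² = Σ (O − E)² / E
  white: (195 − 197.25)² / 197.25 = 0.0257
  yellow: (52 − 49.3125)² / 49.3125 = 0.1465
  green: (16 − 16.4375)² / 16.4375 = 0.0116
χ² = 0.0257 + 0.1465 + 0.0116 = 0.1838 ≈ 0.184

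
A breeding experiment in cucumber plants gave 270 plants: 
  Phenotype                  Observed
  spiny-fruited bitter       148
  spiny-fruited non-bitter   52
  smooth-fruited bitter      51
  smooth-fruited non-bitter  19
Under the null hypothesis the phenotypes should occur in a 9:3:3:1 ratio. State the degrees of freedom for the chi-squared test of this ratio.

A goodness-of-fit test with 4 phenotype classes has df = 4 − 1 = 3.

3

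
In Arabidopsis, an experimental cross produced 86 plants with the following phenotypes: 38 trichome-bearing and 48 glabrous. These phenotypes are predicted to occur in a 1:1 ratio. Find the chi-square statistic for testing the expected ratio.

Total ratio parts = 2. Expected numbers out of 86:
  trichome-bearing: 86 × 1/2 = 43
  glabrous: 86 × 1/2 = 43
χ² = Σ (O − E)² / E
  trichome-bearing: (38 − 43)² / 43 = 0.5814
  glabrous: (48 − 43)² / 43 = 0.5814
χ² = 0.5814 + 0.5814 = 1.1628 ≈ 1.163

1.163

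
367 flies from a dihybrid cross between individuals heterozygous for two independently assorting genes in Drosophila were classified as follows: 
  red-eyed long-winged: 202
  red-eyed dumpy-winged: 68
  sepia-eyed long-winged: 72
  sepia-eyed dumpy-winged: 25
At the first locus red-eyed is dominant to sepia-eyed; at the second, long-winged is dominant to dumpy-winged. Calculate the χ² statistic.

A dihybrid F₂ with independent assortment and complete dominance at both loci gives a 9:3:3:1 phenotypic ratio.
The 9:3:3:1 ratio has 16 parts, so with N = 367 the expected counts are:
  red-eyed long-winged: 367 × 9/16 = 206.4375
  red-eyed dumpy-winged: 367 × 3/16 = 68.8125
  sepia-eyed long-winged: 367 × 3/16 = 68.8125
  sepia-eyed dumpy-winged: 367 × 1/16 = 22.9375
χ² = Σ (O − E)² / E
  red-eyed long-winged: (202 − 206.4375)² / 206.4375 = 0.0954
  red-eyed dumpy-winged: (68 − 68.8125)² / 68.8125 = 0.0096
  sepia-eyed long-winged: (72 − 68.8125)² / 68.8125 = 0.1476
  sepia-eyed dumpy-winged: (25 − 22.9375)² / 22.9375 = 0.1855
χ² = 0.0954 + 0.0096 + 0.1476 + 0.1855 = 0.4381 ≈ 0.438

0.438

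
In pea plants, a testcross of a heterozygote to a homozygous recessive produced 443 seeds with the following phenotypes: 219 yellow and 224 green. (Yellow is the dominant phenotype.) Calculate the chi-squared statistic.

0.056

A testcross of a heterozygote (Aa × aa) gives a 1:1 phenotypic ratio.
Expected counts for N = 443 under a 1:1 ratio (total parts = 2):
  yellow: 443 × 1/2 = 221.5
  green: 443 × 1/2 = 221.5
χ² = Σ (O − E)² / E
  yellow: (219 − 221.5)² / 221.5 = 0.0282
  green: (224 − 221.5)² / 221.5 = 0.0282
χ² = 0.0282 + 0.0282 = 0.0564 ≈ 0.056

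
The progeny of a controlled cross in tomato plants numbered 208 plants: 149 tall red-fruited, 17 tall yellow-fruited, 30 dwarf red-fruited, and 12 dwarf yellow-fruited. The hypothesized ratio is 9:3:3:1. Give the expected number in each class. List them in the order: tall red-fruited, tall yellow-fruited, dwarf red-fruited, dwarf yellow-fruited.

Under the 9:3:3:1 hypothesis (Σ ratio = 16, N = 208):
  tall red-fruited: 208 × 9/16 = 117
  tall yellow-fruited: 208 × 3/16 = 39
  dwarf red-fruited: 208 × 3/16 = 39
  dwarf yellow-fruited: 208 × 1/16 = 13

117, 39, 39, 13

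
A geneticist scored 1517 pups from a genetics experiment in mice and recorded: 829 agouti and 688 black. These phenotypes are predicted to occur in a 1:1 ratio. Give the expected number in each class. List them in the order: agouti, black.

Under the 1:1 hypothesis (Σ ratio = 2, N = 1517):
  agouti: 1517 × 1/2 = 758.5
  black: 1517 × 1/2 = 758.5

758.5, 758.5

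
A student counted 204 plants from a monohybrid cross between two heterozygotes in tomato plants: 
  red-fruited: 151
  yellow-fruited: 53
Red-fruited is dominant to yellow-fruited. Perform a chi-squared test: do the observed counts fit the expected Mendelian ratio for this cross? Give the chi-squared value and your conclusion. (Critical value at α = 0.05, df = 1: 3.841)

0.105; consistent

For a monohybrid cross between heterozygotes with complete dominance, the expected phenotypic ratio is 3:1.
Total ratio parts = 4. Expected numbers out of 204:
  red-fruited: 204 × 3/4 = 153
  yellow-fruited: 204 × 1/4 = 51
χ² = Σ (O − E)² / E
  red-fruited: (151 − 153)² / 153 = 0.0261
  yellow-fruited: (53 − 51)² / 51 = 0.0784
χ² = 0.0261 + 0.0784 = 0.1045 ≈ 0.105
Degrees of freedom = 2 − 1 = 1; critical value at α = 0.05 is 3.841.
Since 0.105 < 3.841, we fail to reject the null hypothesis — the data are consistent with the 3:1 ratio.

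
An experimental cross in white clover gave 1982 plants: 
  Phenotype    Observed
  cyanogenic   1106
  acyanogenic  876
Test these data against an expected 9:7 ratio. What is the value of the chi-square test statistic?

Under the 9:7 hypothesis (Σ ratio = 16, N = 1982):
  cyanogenic: 1982 × 9/16 = 1114.875
  acyanogenic: 1982 × 7/16 = 867.125
χ² = Σ (O − E)² / E
  cyanogenic: (1106 − 1114.875)² / 1114.875 = 0.0706
  acyanogenic: (876 − 867.125)² / 867.125 = 0.0908
χ² = 0.0706 + 0.0908 = 0.1614 ≈ 0.161

0.161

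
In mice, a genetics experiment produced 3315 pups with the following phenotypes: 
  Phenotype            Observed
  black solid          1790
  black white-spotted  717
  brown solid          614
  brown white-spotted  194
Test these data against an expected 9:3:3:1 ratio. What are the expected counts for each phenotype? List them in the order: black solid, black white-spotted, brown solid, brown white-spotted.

1864.6875, 621.5625, 621.5625, 207.1875

Total ratio parts = 16. Expected numbers out of 3315:
  black solid: 3315 × 9/16 = 1864.6875
  black white-spotted: 3315 × 3/16 = 621.5625
  brown solid: 3315 × 3/16 = 621.5625
  brown white-spotted: 3315 × 1/16 = 207.1875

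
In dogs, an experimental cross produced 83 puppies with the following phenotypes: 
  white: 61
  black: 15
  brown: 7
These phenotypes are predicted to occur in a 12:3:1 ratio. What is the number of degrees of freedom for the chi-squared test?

A goodness-of-fit test with 3 phenotype classes has df = 3 − 1 = 2.

2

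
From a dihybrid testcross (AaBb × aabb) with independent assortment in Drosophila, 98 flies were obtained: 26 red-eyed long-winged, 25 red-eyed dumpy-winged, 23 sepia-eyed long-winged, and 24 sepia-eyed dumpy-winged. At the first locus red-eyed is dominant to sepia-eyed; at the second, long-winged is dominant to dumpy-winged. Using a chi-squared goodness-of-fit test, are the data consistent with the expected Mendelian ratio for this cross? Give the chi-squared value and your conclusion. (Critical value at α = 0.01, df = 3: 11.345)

A dihybrid testcross with independent assortment gives a 1:1:1:1 ratio.
Total ratio parts = 4. Expected numbers out of 98:
  red-eyed long-winged: 98 × 1/4 = 24.5
  red-eyed dumpy-winged: 98 × 1/4 = 24.5
  sepia-eyed long-winged: 98 × 1/4 = 24.5
  sepia-eyed dumpy-winged: 98 × 1/4 = 24.5
χ² = Σ (O − E)² / E
  red-eyed long-winged: (26 − 24.5)² / 24.5 = 0.0918
  red-eyed dumpy-winged: (25 − 24.5)² / 24.5 = 0.0102
  sepia-eyed long-winged: (23 − 24.5)² / 24.5 = 0.0918
  sepia-eyed dumpy-winged: (24 − 24.5)² / 24.5 = 0.0102
χ² = 0.0918 + 0.0102 + 0.0918 + 0.0102 = 0.204
Degrees of freedom = 4 − 1 = 3; critical value at α = 0.01 is 11.345.
Since 0.204 < 11.345, we fail to reject the null hypothesis — the data are consistent with the 1:1:1:1 ratio.

0.204; consistent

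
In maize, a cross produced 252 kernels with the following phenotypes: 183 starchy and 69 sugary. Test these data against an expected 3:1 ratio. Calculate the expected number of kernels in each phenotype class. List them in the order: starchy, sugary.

189, 63

Under the 3:1 hypothesis (Σ ratio = 4, N = 252):
  starchy: 252 × 3/4 = 189
  sugary: 252 × 1/4 = 63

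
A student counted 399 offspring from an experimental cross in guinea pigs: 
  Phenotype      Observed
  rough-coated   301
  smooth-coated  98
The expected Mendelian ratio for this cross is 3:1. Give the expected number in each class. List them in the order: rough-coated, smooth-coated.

Under the 3:1 hypothesis (Σ ratio = 4, N = 399):
  rough-coated: 399 × 3/4 = 299.25
  smooth-coated: 399 × 1/4 = 99.75

299.25, 99.75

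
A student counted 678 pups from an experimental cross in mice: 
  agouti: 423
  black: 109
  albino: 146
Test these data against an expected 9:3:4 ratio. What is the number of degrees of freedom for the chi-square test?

A goodness-of-fit test with 3 phenotype classes has df = 3 − 1 = 2.

2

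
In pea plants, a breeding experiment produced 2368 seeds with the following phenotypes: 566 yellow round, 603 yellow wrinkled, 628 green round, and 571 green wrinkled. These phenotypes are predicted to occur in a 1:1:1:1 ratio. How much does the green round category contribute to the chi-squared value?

2.189

Under the 1:1:1:1 hypothesis (Σ ratio = 4, N = 2368):
  yellow round: 2368 × 1/4 = 592
  yellow wrinkled: 2368 × 1/4 = 592
  green round: 2368 × 1/4 = 592
  green wrinkled: 2368 × 1/4 = 592
Contribution of green round: (628 − 592)² / 592 = 2.1892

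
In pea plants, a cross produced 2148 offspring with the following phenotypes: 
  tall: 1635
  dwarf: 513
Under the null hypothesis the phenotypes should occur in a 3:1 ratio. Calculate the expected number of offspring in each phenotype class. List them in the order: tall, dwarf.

1611, 537

Expected counts for N = 2148 under a 3:1 ratio (total parts = 4):
  tall: 2148 × 3/4 = 1611
  dwarf: 2148 × 1/4 = 537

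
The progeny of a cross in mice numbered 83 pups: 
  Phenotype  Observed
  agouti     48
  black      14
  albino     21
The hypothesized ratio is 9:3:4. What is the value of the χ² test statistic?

Total ratio parts = 16. Expected numbers out of 83:
  agouti: 83 × 9/16 = 46.6875
  black: 83 × 3/16 = 15.5625
  albino: 83 × 4/16 = 20.75
χ² = Σ (O − E)² / E
  agouti: (48 − 46.6875)² / 46.6875 = 0.0369
  black: (14 − 15.5625)² / 15.5625 = 0.1569
  albino: (21 − 20.75)² / 20.75 = 0.0030
χ² = 0.0369 + 0.1569 + 0.0030 = 0.1968 ≈ 0.197

0.197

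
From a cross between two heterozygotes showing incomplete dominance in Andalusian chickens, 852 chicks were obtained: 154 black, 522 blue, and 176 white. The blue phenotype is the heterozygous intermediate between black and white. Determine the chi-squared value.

With incomplete dominance, a heterozygote × heterozygote cross gives a 1:2:1 phenotypic ratio.
Total ratio parts = 4. Expected numbers out of 852:
  black: 852 × 1/4 = 213
  blue: 852 × 2/4 = 426
  white: 852 × 1/4 = 213
χ² = Σ (O − E)² / E
  black: (154 − 213)² / 213 = 16.3427
  blue: (522 − 426)² / 426 = 21.6338
  white: (176 − 213)² / 213 = 6.4272
χ² = 16.3427 + 21.6338 + 6.4272 = 44.4037 ≈ 44.404

44.404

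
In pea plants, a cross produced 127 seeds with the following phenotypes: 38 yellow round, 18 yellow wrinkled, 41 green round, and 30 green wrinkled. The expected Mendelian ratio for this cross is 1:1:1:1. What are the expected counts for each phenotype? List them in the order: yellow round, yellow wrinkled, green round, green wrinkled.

31.75, 31.75, 31.75, 31.75

The 1:1:1:1 ratio has 4 parts, so with N = 127 the expected counts are:
  yellow round: 127 × 1/4 = 31.75
  yellow wrinkled: 127 × 1/4 = 31.75
  green round: 127 × 1/4 = 31.75
  green wrinkled: 127 × 1/4 = 31.75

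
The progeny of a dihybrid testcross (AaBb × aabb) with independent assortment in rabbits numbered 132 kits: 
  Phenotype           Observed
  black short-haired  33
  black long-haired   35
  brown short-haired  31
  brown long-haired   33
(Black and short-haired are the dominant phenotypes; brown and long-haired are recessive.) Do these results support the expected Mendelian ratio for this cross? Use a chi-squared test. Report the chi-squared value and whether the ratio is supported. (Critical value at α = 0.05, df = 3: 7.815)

0.242; consistent

A dihybrid testcross with independent assortment gives a 1:1:1:1 ratio.
Under the 1:1:1:1 hypothesis (Σ ratio = 4, N = 132):
  black short-haired: 132 × 1/4 = 33
  black long-haired: 132 × 1/4 = 33
  brown short-haired: 132 × 1/4 = 33
  brown long-haired: 132 × 1/4 = 33
χ² = Σ (O − E)² / E
  black short-haired: (33 − 33)² / 33 = 0.0000
  black long-haired: (35 − 33)² / 33 = 0.1212
  brown short-haired: (31 − 33)² / 33 = 0.1212
  brown long-haired: (33 − 33)² / 33 = 0.0000
χ² = 0.0000 + 0.1212 + 0.1212 + 0.0000 = 0.2424 ≈ 0.242
Degrees of freedom = 4 − 1 = 3; critical value at α = 0.05 is 7.815.
Since 0.242 < 7.815, we fail to reject the null hypothesis — the data are consistent with the 1:1:1:1 ratio.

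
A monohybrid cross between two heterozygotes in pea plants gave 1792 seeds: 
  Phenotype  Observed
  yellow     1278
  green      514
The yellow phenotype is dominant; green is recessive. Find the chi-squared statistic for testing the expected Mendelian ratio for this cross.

For a monohybrid cross between heterozygotes with complete dominance, the expected phenotypic ratio is 3:1.
Under the 3:1 hypothesis (Σ ratio = 4, N = 1792):
  yellow: 1792 × 3/4 = 1344
  green: 1792 × 1/4 = 448
χ² = Σ (O − E)² / E
  yellow: (1278 − 1344)² / 1344 = 3.2411
  green: (514 − 448)² / 448 = 9.7232
χ² = 3.2411 + 9.7232 = 12.9643 ≈ 12.964

12.964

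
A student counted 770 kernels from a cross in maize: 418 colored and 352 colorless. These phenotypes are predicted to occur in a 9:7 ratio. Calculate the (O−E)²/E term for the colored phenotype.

0.528

Expected counts for N = 770 under a 9:7 ratio (total parts = 16):
  colored: 770 × 9/16 = 433.125
  colorless: 770 × 7/16 = 336.875
Contribution of colored: (418 − 433.125)² / 433.125 = 0.5282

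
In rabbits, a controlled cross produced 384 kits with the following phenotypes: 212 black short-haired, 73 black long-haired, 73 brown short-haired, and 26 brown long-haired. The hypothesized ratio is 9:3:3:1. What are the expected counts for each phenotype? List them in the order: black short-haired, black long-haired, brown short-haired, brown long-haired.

Expected counts for N = 384 under a 9:3:3:1 ratio (total parts = 16):
  black short-haired: 384 × 9/16 = 216
  black long-haired: 384 × 3/16 = 72
  brown short-haired: 384 × 3/16 = 72
  brown long-haired: 384 × 1/16 = 24

216, 72, 72, 24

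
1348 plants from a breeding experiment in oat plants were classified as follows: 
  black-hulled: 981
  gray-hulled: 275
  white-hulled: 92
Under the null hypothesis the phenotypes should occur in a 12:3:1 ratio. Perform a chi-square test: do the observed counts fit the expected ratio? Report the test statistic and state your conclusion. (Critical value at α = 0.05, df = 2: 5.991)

Under the 12:3:1 hypothesis (Σ ratio = 16, N = 1348):
  black-hulled: 1348 × 12/16 = 1011
  gray-hulled: 1348 × 3/16 = 252.75
  white-hulled: 1348 × 1/16 = 84.25
χ² = Σ (O − E)² / E
  black-hulled: (981 − 1011)² / 1011 = 0.8902
  gray-hulled: (275 − 252.75)² / 252.75 = 1.9587
  white-hulled: (92 − 84.25)² / 84.25 = 0.7129
χ² = 0.8902 + 1.9587 + 0.7129 = 3.5618 ≈ 3.562
Degrees of freedom = 3 − 1 = 2; critical value at α = 0.05 is 5.991.
Since 3.562 < 5.991, we fail to reject the null hypothesis — the data are consistent with the 12:3:1 ratio.

3.562; consistent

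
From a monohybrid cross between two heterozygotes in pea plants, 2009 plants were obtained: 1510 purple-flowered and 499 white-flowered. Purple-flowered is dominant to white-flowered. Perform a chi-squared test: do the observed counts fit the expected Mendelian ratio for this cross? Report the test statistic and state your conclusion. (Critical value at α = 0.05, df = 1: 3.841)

For a monohybrid cross between heterozygotes with complete dominance, the expected phenotypic ratio is 3:1.
Under the 3:1 hypothesis (Σ ratio = 4, N = 2009):
  purple-flowered: 2009 × 3/4 = 1506.75
  white-flowered: 2009 × 1/4 = 502.25
χ² = Σ (O − E)² / E
  purple-flowered: (1510 − 1506.75)² / 1506.75 = 0.0070
  white-flowered: (499 − 502.25)² / 502.25 = 0.0210
χ² = 0.0070 + 0.0210 = 0.028
Degrees of freedom = 2 − 1 = 1; critical value at α = 0.05 is 3.841.
Since 0.028 < 3.841, we fail to reject the null hypothesis — the data are consistent with the 3:1 ratio.

0.028; consistent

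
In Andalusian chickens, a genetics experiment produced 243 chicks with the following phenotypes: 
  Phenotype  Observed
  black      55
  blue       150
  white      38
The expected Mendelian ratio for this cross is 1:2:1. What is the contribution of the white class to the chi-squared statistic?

8.520

The 1:2:1 ratio has 4 parts, so with N = 243 the expected counts are:
  black: 243 × 1/4 = 60.75
  blue: 243 × 2/4 = 121.5
  white: 243 × 1/4 = 60.75
Contribution of white: (38 − 60.75)² / 60.75 = 8.5195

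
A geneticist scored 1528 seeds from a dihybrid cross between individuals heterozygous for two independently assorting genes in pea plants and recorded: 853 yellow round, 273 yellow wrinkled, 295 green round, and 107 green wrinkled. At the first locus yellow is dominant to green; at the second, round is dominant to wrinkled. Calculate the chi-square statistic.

A dihybrid F₂ with independent assortment and complete dominance at both loci gives a 9:3:3:1 phenotypic ratio.
Total ratio parts = 16. Expected numbers out of 1528:
  yellow round: 1528 × 9/16 = 859.5
  yellow wrinkled: 1528 × 3/16 = 286.5
  green round: 1528 × 3/16 = 286.5
  green wrinkled: 1528 × 1/16 = 95.5
χ² = Σ (O − E)² / E
  yellow round: (853 − 859.5)² / 859.5 = 0.0492
  yellow wrinkled: (273 − 286.5)² / 286.5 = 0.6361
  green round: (295 − 286.5)² / 286.5 = 0.2522
  green wrinkled: (107 − 95.5)² / 95.5 = 1.3848
χ² = 0.0492 + 0.6361 + 0.2522 + 1.3848 = 2.3223 ≈ 2.322

2.322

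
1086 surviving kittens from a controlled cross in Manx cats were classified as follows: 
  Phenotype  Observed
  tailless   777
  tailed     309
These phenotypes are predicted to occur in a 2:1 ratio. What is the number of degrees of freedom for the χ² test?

A goodness-of-fit test with 2 phenotype classes has df = 2 − 1 = 1.

1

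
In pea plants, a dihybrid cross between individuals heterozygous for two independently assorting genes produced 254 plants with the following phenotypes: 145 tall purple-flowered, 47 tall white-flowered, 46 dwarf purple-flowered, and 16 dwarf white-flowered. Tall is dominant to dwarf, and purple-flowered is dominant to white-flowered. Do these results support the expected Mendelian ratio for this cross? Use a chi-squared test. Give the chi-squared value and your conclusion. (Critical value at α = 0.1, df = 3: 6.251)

0.096; consistent

A dihybrid F₂ with independent assortment and complete dominance at both loci gives a 9:3:3:1 phenotypic ratio.
Under the 9:3:3:1 hypothesis (Σ ratio = 16, N = 254):
  tall purple-flowered: 254 × 9/16 = 142.875
  tall white-flowered: 254 × 3/16 = 47.625
  dwarf purple-flowered: 254 × 3/16 = 47.625
  dwarf white-flowered: 254 × 1/16 = 15.875
χ² = Σ (O − E)² / E
  tall purple-flowered: (145 − 142.875)² / 142.875 = 0.0316
  tall white-flowered: (47 − 47.625)² / 47.625 = 0.0082
  dwarf purple-flowered: (46 − 47.625)² / 47.625 = 0.0554
  dwarf white-flowered: (16 − 15.875)² / 15.875 = 0.0010
χ² = 0.0316 + 0.0082 + 0.0554 + 0.0010 = 0.0962 ≈ 0.096
Degrees of freedom = 4 − 1 = 3; critical value at α = 0.1 is 6.251.
Since 0.096 < 6.251, we fail to reject the null hypothesis — the data are consistent with the 9:3:3:1 ratio.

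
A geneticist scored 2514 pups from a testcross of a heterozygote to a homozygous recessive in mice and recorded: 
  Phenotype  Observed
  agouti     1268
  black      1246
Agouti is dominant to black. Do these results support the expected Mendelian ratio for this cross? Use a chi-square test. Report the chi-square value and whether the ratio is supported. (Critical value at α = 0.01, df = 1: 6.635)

A testcross of a heterozygote (Aa × aa) gives a 1:1 phenotypic ratio.
The 1:1 ratio has 2 parts, so with N = 2514 the expected counts are:
  agouti: 2514 × 1/2 = 1257
  black: 2514 × 1/2 = 1257
χ² = Σ (O − E)² / E
  agouti: (1268 − 1257)² / 1257 = 0.0963
  black: (1246 − 1257)² / 1257 = 0.0963
χ² = 0.0963 + 0.0963 = 0.1926 ≈ 0.193
Degrees of freedom = 2 − 1 = 1; critical value at α = 0.01 is 6.635.
Since 0.193 < 6.635, we fail to reject the null hypothesis — the data are consistent with the 1:1 ratio.

0.193; consistent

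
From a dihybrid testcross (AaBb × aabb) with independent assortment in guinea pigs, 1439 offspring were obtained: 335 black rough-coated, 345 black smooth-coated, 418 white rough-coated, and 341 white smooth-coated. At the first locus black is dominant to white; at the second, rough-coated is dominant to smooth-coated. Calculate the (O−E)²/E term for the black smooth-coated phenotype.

A dihybrid testcross with independent assortment gives a 1:1:1:1 ratio.
Expected counts for N = 1439 under a 1:1:1:1 ratio (total parts = 4):
  black rough-coated: 1439 × 1/4 = 359.75
  black smooth-coated: 1439 × 1/4 = 359.75
  white rough-coated: 1439 × 1/4 = 359.75
  white smooth-coated: 1439 × 1/4 = 359.75
Contribution of black smooth-coated: (345 − 359.75)² / 359.75 = 0.6048

0.605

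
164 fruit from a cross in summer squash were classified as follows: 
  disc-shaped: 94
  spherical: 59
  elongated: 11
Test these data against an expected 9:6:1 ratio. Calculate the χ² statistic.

0.190

The 9:6:1 ratio has 16 parts, so with N = 164 the expected counts are:
  disc-shaped: 164 × 9/16 = 92.25
  spherical: 164 × 6/16 = 61.5
  elongated: 164 × 1/16 = 10.25
χ² = Σ (O − E)² / E
  disc-shaped: (94 − 92.25)² / 92.25 = 0.0332
  spherical: (59 − 61.5)² / 61.5 = 0.1016
  elongated: (11 − 10.25)² / 10.25 = 0.0549
χ² = 0.0332 + 0.1016 + 0.0549 = 0.1897 ≈ 0.190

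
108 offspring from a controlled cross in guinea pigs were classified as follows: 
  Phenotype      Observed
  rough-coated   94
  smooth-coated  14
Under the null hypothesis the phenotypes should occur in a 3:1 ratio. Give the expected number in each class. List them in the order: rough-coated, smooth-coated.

81, 27

Total ratio parts = 4. Expected numbers out of 108:
  rough-coated: 108 × 3/4 = 81
  smooth-coated: 108 × 1/4 = 27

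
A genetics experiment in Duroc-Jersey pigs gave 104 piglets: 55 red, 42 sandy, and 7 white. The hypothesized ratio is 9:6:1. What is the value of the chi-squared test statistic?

0.479

Under the 9:6:1 hypothesis (Σ ratio = 16, N = 104):
  red: 104 × 9/16 = 58.5
  sandy: 104 × 6/16 = 39
  white: 104 × 1/16 = 6.5
χ² = Σ (O − E)² / E
  red: (55 − 58.5)² / 58.5 = 0.2094
  sandy: (42 − 39)² / 39 = 0.2308
  white: (7 − 6.5)² / 6.5 = 0.0385
χ² = 0.2094 + 0.2308 + 0.0385 = 0.4787 ≈ 0.479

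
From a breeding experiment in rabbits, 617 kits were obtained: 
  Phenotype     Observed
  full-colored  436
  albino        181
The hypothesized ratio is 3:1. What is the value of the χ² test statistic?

Total ratio parts = 4. Expected numbers out of 617:
  full-colored: 617 × 3/4 = 462.75
  albino: 617 × 1/4 = 154.25
χ² = Σ (O − E)² / E
  full-colored: (436 − 462.75)² / 462.75 = 1.5463
  albino: (181 − 154.25)² / 154.25 = 4.6390
χ² = 1.5463 + 4.6390 = 6.1853 ≈ 6.185

6.185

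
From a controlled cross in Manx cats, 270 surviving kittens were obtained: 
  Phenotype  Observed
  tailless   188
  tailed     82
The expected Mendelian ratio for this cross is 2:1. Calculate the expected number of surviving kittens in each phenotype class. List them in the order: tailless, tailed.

180, 90

Under the 2:1 hypothesis (Σ ratio = 3, N = 270):
  tailless: 270 × 2/3 = 180
  tailed: 270 × 1/3 = 90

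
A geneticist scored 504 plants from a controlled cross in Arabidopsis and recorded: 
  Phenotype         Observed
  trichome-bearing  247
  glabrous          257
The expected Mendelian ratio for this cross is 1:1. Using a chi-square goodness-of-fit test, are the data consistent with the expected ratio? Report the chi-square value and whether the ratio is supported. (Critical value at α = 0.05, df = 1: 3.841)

Total ratio parts = 2. Expected numbers out of 504:
  trichome-bearing: 504 × 1/2 = 252
  glabrous: 504 × 1/2 = 252
χ² = Σ (O − E)² / E
  trichome-bearing: (247 − 252)² / 252 = 0.0992
  glabrous: (257 − 252)² / 252 = 0.0992
χ² = 0.0992 + 0.0992 = 0.1984 ≈ 0.198
Degrees of freedom = 2 − 1 = 1; critical value at α = 0.05 is 3.841.
Since 0.198 < 3.841, we fail to reject the null hypothesis — the data are consistent with the 1:1 ratio.

0.198; consistent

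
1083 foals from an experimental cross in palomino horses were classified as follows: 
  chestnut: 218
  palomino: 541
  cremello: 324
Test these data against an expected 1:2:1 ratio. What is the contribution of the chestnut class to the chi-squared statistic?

10.277

Under the 1:2:1 hypothesis (Σ ratio = 4, N = 1083):
  chestnut: 1083 × 1/4 = 270.75
  palomino: 1083 × 2/4 = 541.5
  cremello: 1083 × 1/4 = 270.75
Contribution of chestnut: (218 − 270.75)² / 270.75 = 10.2772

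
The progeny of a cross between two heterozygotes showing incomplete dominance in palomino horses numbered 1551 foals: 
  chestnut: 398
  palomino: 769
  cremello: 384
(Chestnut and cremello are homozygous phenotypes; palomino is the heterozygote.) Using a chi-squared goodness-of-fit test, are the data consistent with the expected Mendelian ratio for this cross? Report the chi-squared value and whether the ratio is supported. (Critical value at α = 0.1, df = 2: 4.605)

0.362; consistent

With incomplete dominance, a heterozygote × heterozygote cross gives a 1:2:1 phenotypic ratio.
The 1:2:1 ratio has 4 parts, so with N = 1551 the expected counts are:
  chestnut: 1551 × 1/4 = 387.75
  palomino: 1551 × 2/4 = 775.5
  cremello: 1551 × 1/4 = 387.75
χ² = Σ (O − E)² / E
  chestnut: (398 − 387.75)² / 387.75 = 0.2710
  palomino: (769 − 775.5)² / 775.5 = 0.0545
  cremello: (384 − 387.75)² / 387.75 = 0.0363
χ² = 0.2710 + 0.0545 + 0.0363 = 0.3618 ≈ 0.362
Degrees of freedom = 3 − 1 = 2; critical value at α = 0.1 is 4.605.
Since 0.362 < 4.605, we fail to reject the null hypothesis — the data are consistent with the 1:2:1 ratio.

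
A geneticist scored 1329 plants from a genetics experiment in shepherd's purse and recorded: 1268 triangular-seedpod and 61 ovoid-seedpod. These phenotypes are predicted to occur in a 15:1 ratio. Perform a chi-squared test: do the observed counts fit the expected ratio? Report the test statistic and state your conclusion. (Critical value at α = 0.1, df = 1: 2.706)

Expected counts for N = 1329 under a 15:1 ratio (total parts = 16):
  triangular-seedpod: 1329 × 15/16 = 1245.9375
  ovoid-seedpod: 1329 × 1/16 = 83.0625
χ² = Σ (O − E)² / E
  triangular-seedpod: (1268 − 1245.9375)² / 1245.9375 = 0.3907
  ovoid-seedpod: (61 − 83.0625)² / 83.0625 = 5.8601
χ² = 0.3907 + 5.8601 = 6.2508 ≈ 6.251
Degrees of freedom = 2 − 1 = 1; critical value at α = 0.1 is 2.706.
Since 6.251 > 2.706, we reject the null hypothesis — the data do not fit the 15:1 ratio.

6.251; not consistent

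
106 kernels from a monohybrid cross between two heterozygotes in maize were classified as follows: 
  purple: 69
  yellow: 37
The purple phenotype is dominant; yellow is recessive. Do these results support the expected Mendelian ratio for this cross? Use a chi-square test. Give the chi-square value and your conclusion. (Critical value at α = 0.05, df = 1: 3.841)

5.547; not consistent

For a monohybrid cross between heterozygotes with complete dominance, the expected phenotypic ratio is 3:1.
Expected counts for N = 106 under a 3:1 ratio (total parts = 4):
  purple: 106 × 3/4 = 79.5
  yellow: 106 × 1/4 = 26.5
χ² = Σ (O − E)² / E
  purple: (69 − 79.5)² / 79.5 = 1.3868
  yellow: (37 − 26.5)² / 26.5 = 4.1604
χ² = 1.3868 + 4.1604 = 5.5472 ≈ 5.547
Degrees of freedom = 2 − 1 = 1; critical value at α = 0.05 is 3.841.
Since 5.547 > 3.841, we reject the null hypothesis — the data do not fit the 3:1 ratio.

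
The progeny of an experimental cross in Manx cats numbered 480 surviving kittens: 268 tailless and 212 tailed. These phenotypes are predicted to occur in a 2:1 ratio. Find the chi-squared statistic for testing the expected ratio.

Total ratio parts = 3. Expected numbers out of 480:
  tailless: 480 × 2/3 = 320
  tailed: 480 × 1/3 = 160
χ² = Σ (O − E)² / E
  tailless: (268 − 320)² / 320 = 8.4500
  tailed: (212 − 160)² / 160 = 16.9000
χ² = 8.4500 + 16.9000 = 25.350

25.350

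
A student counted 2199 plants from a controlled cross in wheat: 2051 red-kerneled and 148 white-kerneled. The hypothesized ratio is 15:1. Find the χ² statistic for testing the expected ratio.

Total ratio parts = 16. Expected numbers out of 2199:
  red-kerneled: 2199 × 15/16 = 2061.5625
  white-kerneled: 2199 × 1/16 = 137.4375
χ² = Σ (O − E)² / E
  red-kerneled: (2051 − 2061.5625)² / 2061.5625 = 0.0541
  white-kerneled: (148 − 137.4375)² / 137.4375 = 0.8118
χ² = 0.0541 + 0.8118 = 0.8659 ≈ 0.866

0.866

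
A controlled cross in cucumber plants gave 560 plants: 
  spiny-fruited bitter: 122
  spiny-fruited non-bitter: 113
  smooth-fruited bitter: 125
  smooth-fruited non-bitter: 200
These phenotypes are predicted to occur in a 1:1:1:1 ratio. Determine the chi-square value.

Under the 1:1:1:1 hypothesis (Σ ratio = 4, N = 560):
  spiny-fruited bitter: 560 × 1/4 = 140
  spiny-fruited non-bitter: 560 × 1/4 = 140
  smooth-fruited bitter: 560 × 1/4 = 140
  smooth-fruited non-bitter: 560 × 1/4 = 140
χ² = Σ (O − E)² / E
  spiny-fruited bitter: (122 − 140)² / 140 = 2.3143
  spiny-fruited non-bitter: (113 − 140)² / 140 = 5.2071
  smooth-fruited bitter: (125 − 140)² / 140 = 1.6071
  smooth-fruited non-bitter: (200 − 140)² / 140 = 25.7143
χ² = 2.3143 + 5.2071 + 1.6071 + 25.7143 = 34.8428 ≈ 34.843

34.843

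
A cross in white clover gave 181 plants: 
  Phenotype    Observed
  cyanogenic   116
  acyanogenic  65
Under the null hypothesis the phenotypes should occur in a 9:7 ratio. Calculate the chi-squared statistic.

Under the 9:7 hypothesis (Σ ratio = 16, N = 181):
  cyanogenic: 181 × 9/16 = 101.8125
  acyanogenic: 181 × 7/16 = 79.1875
χ² = Σ (O − E)² / E
  cyanogenic: (116 − 101.8125)² / 101.8125 = 1.9770
  acyanogenic: (65 − 79.1875)² / 79.1875 = 2.5419
χ² = 1.9770 + 2.5419 = 4.5189 ≈ 4.519

4.519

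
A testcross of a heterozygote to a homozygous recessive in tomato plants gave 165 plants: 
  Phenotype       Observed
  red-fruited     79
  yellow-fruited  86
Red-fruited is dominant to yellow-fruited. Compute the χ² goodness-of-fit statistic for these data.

A testcross of a heterozygote (Aa × aa) gives a 1:1 phenotypic ratio.
The 1:1 ratio has 2 parts, so with N = 165 the expected counts are:
  red-fruited: 165 × 1/2 = 82.5
  yellow-fruited: 165 × 1/2 = 82.5
χ² = Σ (O − E)² / E
  red-fruited: (79 − 82.5)² / 82.5 = 0.1485
  yellow-fruited: (86 − 82.5)² / 82.5 = 0.1485
χ² = 0.1485 + 0.1485 = 0.297

0.297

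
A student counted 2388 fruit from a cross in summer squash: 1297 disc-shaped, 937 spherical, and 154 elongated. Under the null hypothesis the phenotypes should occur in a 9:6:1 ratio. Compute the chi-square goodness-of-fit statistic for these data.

Under the 9:6:1 hypothesis (Σ ratio = 16, N = 2388):
  disc-shaped: 2388 × 9/16 = 1343.25
  spherical: 2388 × 6/16 = 895.5
  elongated: 2388 × 1/16 = 149.25
χ² = Σ (O − E)² / E
  disc-shaped: (1297 − 1343.25)² / 1343.25 = 1.5925
  spherical: (937 − 895.5)² / 895.5 = 1.9232
  elongated: (154 − 149.25)² / 149.25 = 0.1512
χ² = 1.5925 + 1.9232 + 0.1512 = 3.6669 ≈ 3.667

3.667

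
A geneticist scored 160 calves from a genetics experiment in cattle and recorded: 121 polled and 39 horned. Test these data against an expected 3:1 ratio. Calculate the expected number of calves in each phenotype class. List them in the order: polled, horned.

Total ratio parts = 4. Expected numbers out of 160:
  polled: 160 × 3/4 = 120
  horned: 160 × 1/4 = 40

120, 40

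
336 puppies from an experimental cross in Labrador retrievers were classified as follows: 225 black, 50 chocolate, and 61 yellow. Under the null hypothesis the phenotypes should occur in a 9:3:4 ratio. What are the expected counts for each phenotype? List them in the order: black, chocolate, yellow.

189, 63, 84

Total ratio parts = 16. Expected numbers out of 336:
  black: 336 × 9/16 = 189
  chocolate: 336 × 3/16 = 63
  yellow: 336 × 4/16 = 84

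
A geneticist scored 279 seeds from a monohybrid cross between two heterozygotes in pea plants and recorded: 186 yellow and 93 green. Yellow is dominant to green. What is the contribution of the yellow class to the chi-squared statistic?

2.583

For a monohybrid cross between heterozygotes with complete dominance, the expected phenotypic ratio is 3:1.
Expected counts for N = 279 under a 3:1 ratio (total parts = 4):
  yellow: 279 × 3/4 = 209.25
  green: 279 × 1/4 = 69.75
Contribution of yellow: (186 − 209.25)² / 209.25 = 2.5833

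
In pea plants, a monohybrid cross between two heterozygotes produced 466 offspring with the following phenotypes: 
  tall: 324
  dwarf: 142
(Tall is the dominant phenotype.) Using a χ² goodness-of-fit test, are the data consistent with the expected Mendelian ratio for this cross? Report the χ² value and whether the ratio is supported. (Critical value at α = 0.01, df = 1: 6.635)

For a monohybrid cross between heterozygotes with complete dominance, the expected phenotypic ratio is 3:1.
The 3:1 ratio has 4 parts, so with N = 466 the expected counts are:
  tall: 466 × 3/4 = 349.5
  dwarf: 466 × 1/4 = 116.5
χ² = Σ (O − E)² / E
  tall: (324 − 349.5)² / 349.5 = 1.8605
  dwarf: (142 − 116.5)² / 116.5 = 5.5815
χ² = 1.8605 + 5.5815 = 7.442
Degrees of freedom = 2 − 1 = 1; critical value at α = 0.01 is 6.635.
Since 7.442 > 6.635, we reject the null hypothesis — the data do not fit the 3:1 ratio.

7.442; not consistent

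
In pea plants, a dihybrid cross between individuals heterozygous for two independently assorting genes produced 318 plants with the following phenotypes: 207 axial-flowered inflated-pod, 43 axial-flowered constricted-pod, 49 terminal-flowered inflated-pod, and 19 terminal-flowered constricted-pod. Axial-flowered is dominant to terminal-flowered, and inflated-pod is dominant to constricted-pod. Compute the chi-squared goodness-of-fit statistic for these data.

10.990

A dihybrid F₂ with independent assortment and complete dominance at both loci gives a 9:3:3:1 phenotypic ratio.
Expected counts for N = 318 under a 9:3:3:1 ratio (total parts = 16):
  axial-flowered inflated-pod: 318 × 9/16 = 178.875
  axial-flowered constricted-pod: 318 × 3/16 = 59.625
  terminal-flowered inflated-pod: 318 × 3/16 = 59.625
  terminal-flowered constricted-pod: 318 × 1/16 = 19.875
χ² = Σ (O − E)² / E
  axial-flowered inflated-pod: (207 − 178.875)² / 178.875 = 4.4222
  axial-flowered constricted-pod: (43 − 59.625)² / 59.625 = 4.6355
  terminal-flowered inflated-pod: (49 − 59.625)² / 59.625 = 1.8933
  terminal-flowered constricted-pod: (19 − 19.875)² / 19.875 = 0.0385
χ² = 4.4222 + 4.6355 + 1.8933 + 0.0385 = 10.9895 ≈ 10.990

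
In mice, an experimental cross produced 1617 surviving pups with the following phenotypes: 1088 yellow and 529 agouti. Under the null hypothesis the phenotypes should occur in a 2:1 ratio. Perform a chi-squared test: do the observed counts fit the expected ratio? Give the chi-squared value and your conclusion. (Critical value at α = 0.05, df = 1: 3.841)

0.278; consistent

Under the 2:1 hypothesis (Σ ratio = 3, N = 1617):
  yellow: 1617 × 2/3 = 1078
  agouti: 1617 × 1/3 = 539
χ² = Σ (O − E)² / E
  yellow: (1088 − 1078)² / 1078 = 0.0928
  agouti: (529 − 539)² / 539 = 0.1855
χ² = 0.0928 + 0.1855 = 0.2783 ≈ 0.278
Degrees of freedom = 2 − 1 = 1; critical value at α = 0.05 is 3.841.
Since 0.278 < 3.841, we fail to reject the null hypothesis — the data are consistent with the 2:1 ratio.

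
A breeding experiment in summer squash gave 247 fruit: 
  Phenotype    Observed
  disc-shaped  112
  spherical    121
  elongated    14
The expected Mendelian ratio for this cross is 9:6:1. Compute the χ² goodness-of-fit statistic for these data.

Under the 9:6:1 hypothesis (Σ ratio = 16, N = 247):
  disc-shaped: 247 × 9/16 = 138.9375
  spherical: 247 × 6/16 = 92.625
  elongated: 247 × 1/16 = 15.4375
χ² = Σ (O − E)² / E
  disc-shaped: (112 − 138.9375)² / 138.9375 = 5.2227
  spherical: (121 − 92.625)² / 92.625 = 8.6925
  elongated: (14 − 15.4375)² / 15.4375 = 0.1339
χ² = 5.2227 + 8.6925 + 0.1339 = 14.0491 ≈ 14.049

14.049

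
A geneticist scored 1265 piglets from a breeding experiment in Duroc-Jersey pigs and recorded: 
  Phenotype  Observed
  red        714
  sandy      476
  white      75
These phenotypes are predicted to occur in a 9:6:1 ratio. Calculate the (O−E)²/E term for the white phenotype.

Total ratio parts = 16. Expected numbers out of 1265:
  red: 1265 × 9/16 = 711.5625
  sandy: 1265 × 6/16 = 474.375
  white: 1265 × 1/16 = 79.0625
Contribution of white: (75 − 79.0625)² / 79.0625 = 0.2087

0.209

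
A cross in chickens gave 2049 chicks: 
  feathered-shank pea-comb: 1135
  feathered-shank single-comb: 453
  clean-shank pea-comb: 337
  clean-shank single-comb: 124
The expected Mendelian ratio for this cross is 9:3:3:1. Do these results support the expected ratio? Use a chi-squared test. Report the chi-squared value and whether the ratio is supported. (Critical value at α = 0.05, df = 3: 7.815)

Expected counts for N = 2049 under a 9:3:3:1 ratio (total parts = 16):
  feathered-shank pea-comb: 2049 × 9/16 = 1152.5625
  feathered-shank single-comb: 2049 × 3/16 = 384.1875
  clean-shank pea-comb: 2049 × 3/16 = 384.1875
  clean-shank single-comb: 2049 × 1/16 = 128.0625
χ² = Σ (O − E)² / E
  feathered-shank pea-comb: (1135 − 1152.5625)² / 1152.5625 = 0.2676
  feathered-shank single-comb: (453 − 384.1875)² / 384.1875 = 12.3251
  clean-shank pea-comb: (337 − 384.1875)² / 384.1875 = 5.7958
  clean-shank single-comb: (124 − 128.0625)² / 128.0625 = 0.1289
χ² = 0.2676 + 12.3251 + 5.7958 + 0.1289 = 18.5174 ≈ 18.517
Degrees of freedom = 4 − 1 = 3; critical value at α = 0.05 is 7.815.
Since 18.517 > 7.815, we reject the null hypothesis — the data do not fit the 9:3:3:1 ratio.

18.517; not consistent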